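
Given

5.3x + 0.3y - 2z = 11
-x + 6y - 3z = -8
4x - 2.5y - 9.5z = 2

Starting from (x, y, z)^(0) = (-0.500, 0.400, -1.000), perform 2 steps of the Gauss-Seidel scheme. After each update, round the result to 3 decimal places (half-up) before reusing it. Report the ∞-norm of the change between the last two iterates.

Iteration 1:
  x = (11 - (0.3)·0.400 - (-2)·-1.000) / (5.3) = 1.675
  y = (-8 - (-1)·1.675 - (-3)·-1.000) / (6) = -1.554
  z = (2 - (4)·1.675 - (-2.5)·-1.554) / (-9.5) = 0.904
Iteration 2:
  x = (11 - (0.3)·-1.554 - (-2)·0.904) / (5.3) = 2.505
  y = (-8 - (-1)·2.505 - (-3)·0.904) / (6) = -0.464
  z = (2 - (4)·2.505 - (-2.5)·-0.464) / (-9.5) = 0.966
Change: (0.830, 1.090, 0.062) → max |·| = 1.090

1.090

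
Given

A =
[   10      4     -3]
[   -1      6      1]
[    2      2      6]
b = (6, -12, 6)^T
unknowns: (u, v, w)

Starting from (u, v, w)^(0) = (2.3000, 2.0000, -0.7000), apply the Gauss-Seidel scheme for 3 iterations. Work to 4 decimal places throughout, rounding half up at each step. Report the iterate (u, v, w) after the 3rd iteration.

(1.6975, -1.8872, 1.0632)

Iteration 1:
  u = (6 - (4)·2.0000 - (-3)·-0.7000) / (10) = -0.4100
  v = (-12 - (-1)·-0.4100 - (1)·-0.7000) / (6) = -1.9517
  w = (6 - (2)·-0.4100 - (2)·-1.9517) / (6) = 1.7872
Iteration 2:
  u = (6 - (4)·-1.9517 - (-3)·1.7872) / (10) = 1.9168
  v = (-12 - (-1)·1.9168 - (1)·1.7872) / (6) = -1.9784
  w = (6 - (2)·1.9168 - (2)·-1.9784) / (6) = 1.0205
Iteration 3:
  u = (6 - (4)·-1.9784 - (-3)·1.0205) / (10) = 1.6975
  v = (-12 - (-1)·1.6975 - (1)·1.0205) / (6) = -1.8872
  w = (6 - (2)·1.6975 - (2)·-1.8872) / (6) = 1.0632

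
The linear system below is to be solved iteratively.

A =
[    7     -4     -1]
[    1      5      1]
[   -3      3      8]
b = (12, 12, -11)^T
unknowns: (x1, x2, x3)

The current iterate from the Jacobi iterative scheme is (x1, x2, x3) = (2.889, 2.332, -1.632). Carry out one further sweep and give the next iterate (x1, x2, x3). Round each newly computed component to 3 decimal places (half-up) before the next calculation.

(2.814, 2.149, -1.166)

One sweep:
  x1 = (12 - (-4)·2.332 - (-1)·-1.632) / (7) = 2.814
  x2 = (12 - (1)·2.889 - (1)·-1.632) / (5) = 2.149
  x3 = (-11 - (-3)·2.889 - (3)·2.332) / (8) = -1.166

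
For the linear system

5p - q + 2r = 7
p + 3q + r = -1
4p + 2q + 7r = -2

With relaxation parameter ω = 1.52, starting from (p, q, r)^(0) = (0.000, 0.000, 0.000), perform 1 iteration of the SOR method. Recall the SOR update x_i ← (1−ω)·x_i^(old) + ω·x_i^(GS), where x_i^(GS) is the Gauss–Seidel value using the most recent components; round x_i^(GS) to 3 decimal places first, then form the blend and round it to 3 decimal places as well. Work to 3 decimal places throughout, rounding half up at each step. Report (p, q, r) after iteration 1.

(2.128, -1.585, -1.594)

Iteration 1:
  p: GS value = (7 - (-1)·0.000 - (2)·0.000) / (5) = 1.400;  p ← (1−ω)·0.000 + ω·1.400 = 2.128
  q: GS value = (-1 - (1)·2.128 - (1)·0.000) / (3) = -1.043;  q ← (1−ω)·0.000 + ω·-1.043 = -1.585
  r: GS value = (-2 - (4)·2.128 - (2)·-1.585) / (7) = -1.049;  r ← (1−ω)·0.000 + ω·-1.049 = -1.594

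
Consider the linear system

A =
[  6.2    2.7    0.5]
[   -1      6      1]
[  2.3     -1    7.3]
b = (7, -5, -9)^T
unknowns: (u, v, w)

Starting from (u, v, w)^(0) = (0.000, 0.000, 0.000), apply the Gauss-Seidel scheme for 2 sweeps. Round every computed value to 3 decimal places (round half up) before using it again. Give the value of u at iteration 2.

Iteration 1:
  u = (7 - (2.7)·0.000 - (0.5)·0.000) / (6.2) = 1.129
  v = (-5 - (-1)·1.129 - (1)·0.000) / (6) = -0.645
  w = (-9 - (2.3)·1.129 - (-1)·-0.645) / (7.3) = -1.677
Iteration 2:
  u = (7 - (2.7)·-0.645 - (0.5)·-1.677) / (6.2) = 1.545
  v = (-5 - (-1)·1.545 - (1)·-1.677) / (6) = -0.296
  w = (-9 - (2.3)·1.545 - (-1)·-0.296) / (7.3) = -1.760

1.545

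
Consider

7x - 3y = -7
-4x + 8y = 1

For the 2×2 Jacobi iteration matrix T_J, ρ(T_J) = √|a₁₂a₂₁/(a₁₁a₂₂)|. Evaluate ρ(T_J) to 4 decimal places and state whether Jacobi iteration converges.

0.4629

a₁₂a₂₁/(a₁₁a₂₂) = (-3)·(-4) / ((7)·(8)) = 0.214286
ρ = √|0.214286| = √0.214286 = 0.4629
ρ < 1, so Jacobi converges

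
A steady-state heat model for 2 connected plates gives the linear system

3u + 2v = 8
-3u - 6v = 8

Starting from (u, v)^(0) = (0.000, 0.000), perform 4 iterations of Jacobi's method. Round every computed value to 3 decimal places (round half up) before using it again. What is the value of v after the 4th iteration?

-3.556

Iteration 1:
  u = (8 - (2)·0.000) / (3) = 2.667
  v = (8 - (-3)·0.000) / (-6) = -1.333
Iteration 2:
  u = (8 - (2)·-1.333) / (3) = 3.555
  v = (8 - (-3)·2.667) / (-6) = -2.667
Iteration 3:
  u = (8 - (2)·-2.667) / (3) = 4.445
  v = (8 - (-3)·3.555) / (-6) = -3.111
Iteration 4:
  u = (8 - (2)·-3.111) / (3) = 4.741
  v = (8 - (-3)·4.445) / (-6) = -3.556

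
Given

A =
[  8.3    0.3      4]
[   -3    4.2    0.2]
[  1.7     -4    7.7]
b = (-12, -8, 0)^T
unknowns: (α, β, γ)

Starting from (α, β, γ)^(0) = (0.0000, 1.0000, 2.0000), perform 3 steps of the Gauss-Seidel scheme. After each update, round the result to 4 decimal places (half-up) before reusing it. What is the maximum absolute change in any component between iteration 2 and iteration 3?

Iteration 1:
  α = (-12 - (0.3)·1.0000 - (4)·2.0000) / (8.3) = -2.4458
  β = (-8 - (-3)·-2.4458 - (0.2)·2.0000) / (4.2) = -3.7470
  γ = (0 - (1.7)·-2.4458 - (-4)·-3.7470) / (7.7) = -1.4065
Iteration 2:
  α = (-12 - (0.3)·-3.7470 - (4)·-1.4065) / (8.3) = -0.6325
  β = (-8 - (-3)·-0.6325 - (0.2)·-1.4065) / (4.2) = -2.2896
  γ = (0 - (1.7)·-0.6325 - (-4)·-2.2896) / (7.7) = -1.0498
Iteration 3:
  α = (-12 - (0.3)·-2.2896 - (4)·-1.0498) / (8.3) = -0.8571
  β = (-8 - (-3)·-0.8571 - (0.2)·-1.0498) / (4.2) = -2.4670
  γ = (0 - (1.7)·-0.8571 - (-4)·-2.4670) / (7.7) = -1.0923
Change: (-0.2246, -0.1774, -0.0425) → max |·| = 0.2246

0.2246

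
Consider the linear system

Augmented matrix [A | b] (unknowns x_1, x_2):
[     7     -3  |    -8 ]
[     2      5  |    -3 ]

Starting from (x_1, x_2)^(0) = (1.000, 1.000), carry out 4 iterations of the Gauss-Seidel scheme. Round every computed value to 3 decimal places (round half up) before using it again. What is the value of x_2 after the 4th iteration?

-0.121

Iteration 1:
  x_1 = (-8 - (-3)·1.000) / (7) = -0.714
  x_2 = (-3 - (2)·-0.714) / (5) = -0.314
Iteration 2:
  x_1 = (-8 - (-3)·-0.314) / (7) = -1.277
  x_2 = (-3 - (2)·-1.277) / (5) = -0.089
Iteration 3:
  x_1 = (-8 - (-3)·-0.089) / (7) = -1.181
  x_2 = (-3 - (2)·-1.181) / (5) = -0.128
Iteration 4:
  x_1 = (-8 - (-3)·-0.128) / (7) = -1.198
  x_2 = (-3 - (2)·-1.198) / (5) = -0.121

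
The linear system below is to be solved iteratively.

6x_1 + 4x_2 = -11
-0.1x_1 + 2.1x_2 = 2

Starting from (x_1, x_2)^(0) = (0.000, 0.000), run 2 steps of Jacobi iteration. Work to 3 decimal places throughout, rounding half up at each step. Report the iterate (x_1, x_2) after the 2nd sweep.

(-2.468, 0.865)

Iteration 1:
  x_1 = (-11 - (4)·0.000) / (6) = -1.833
  x_2 = (2 - (-0.1)·0.000) / (2.1) = 0.952
Iteration 2:
  x_1 = (-11 - (4)·0.952) / (6) = -2.468
  x_2 = (2 - (-0.1)·-1.833) / (2.1) = 0.865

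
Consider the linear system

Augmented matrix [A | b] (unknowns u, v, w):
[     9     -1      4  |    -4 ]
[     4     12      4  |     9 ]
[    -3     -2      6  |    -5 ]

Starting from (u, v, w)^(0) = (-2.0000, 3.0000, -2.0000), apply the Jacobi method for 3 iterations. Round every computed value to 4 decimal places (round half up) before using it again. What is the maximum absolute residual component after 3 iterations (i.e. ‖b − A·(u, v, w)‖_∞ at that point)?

5.5044

Iteration 1:
  u = (-4 - (-1)·3.0000 - (4)·-2.0000) / (9) = 0.7778
  v = (9 - (4)·-2.0000 - (4)·-2.0000) / (12) = 2.0833
  w = (-5 - (-3)·-2.0000 - (-2)·3.0000) / (6) = -0.8333
Iteration 2:
  u = (-4 - (-1)·2.0833 - (4)·-0.8333) / (9) = 0.1574
  v = (9 - (4)·0.7778 - (4)·-0.8333) / (12) = 0.7685
  w = (-5 - (-3)·0.7778 - (-2)·2.0833) / (6) = 0.2500
Iteration 3:
  u = (-4 - (-1)·0.7685 - (4)·0.2500) / (9) = -0.4702
  v = (9 - (4)·0.1574 - (4)·0.2500) / (12) = 0.6142
  w = (-5 - (-3)·0.1574 - (-2)·0.7685) / (6) = -0.4985
Residual b − A·x = (2.8400, 5.5044, -2.1912); ∞-norm = 5.5044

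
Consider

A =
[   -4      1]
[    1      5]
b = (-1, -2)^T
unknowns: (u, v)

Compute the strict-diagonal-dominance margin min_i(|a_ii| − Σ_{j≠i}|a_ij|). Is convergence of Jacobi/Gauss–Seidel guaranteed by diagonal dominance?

3

row 1: |-4| − (1) = 3
row 2: |5| − (1) = 4
minimum over rows = 3 → strictly diagonally dominant (convergence guaranteed)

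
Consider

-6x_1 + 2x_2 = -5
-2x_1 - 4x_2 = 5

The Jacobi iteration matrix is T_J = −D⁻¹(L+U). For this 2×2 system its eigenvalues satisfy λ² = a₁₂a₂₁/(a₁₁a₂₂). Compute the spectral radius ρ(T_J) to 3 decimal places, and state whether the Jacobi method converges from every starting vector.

0.408

a₁₂a₂₁/(a₁₁a₂₂) = (2)·(-2) / ((-6)·(-4)) = -0.166667
ρ = √|-0.166667| = √0.166667 = 0.408
ρ < 1, so Jacobi converges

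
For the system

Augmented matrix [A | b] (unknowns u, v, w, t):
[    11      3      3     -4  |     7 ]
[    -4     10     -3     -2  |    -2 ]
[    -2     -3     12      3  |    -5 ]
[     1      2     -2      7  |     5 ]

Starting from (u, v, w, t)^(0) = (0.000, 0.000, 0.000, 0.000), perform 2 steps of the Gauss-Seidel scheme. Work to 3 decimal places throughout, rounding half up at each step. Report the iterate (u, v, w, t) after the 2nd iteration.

(0.893, 0.173, -0.355, 0.436)

Iteration 1:
  u = (7 - (3)·0.000 - (3)·0.000 - (-4)·0.000) / (11) = 0.636
  v = (-2 - (-4)·0.636 - (-3)·0.000 - (-2)·0.000) / (10) = 0.054
  w = (-5 - (-2)·0.636 - (-3)·0.054 - (3)·0.000) / (12) = -0.297
  t = (5 - (1)·0.636 - (2)·0.054 - (-2)·-0.297) / (7) = 0.523
Iteration 2:
  u = (7 - (3)·0.054 - (3)·-0.297 - (-4)·0.523) / (11) = 0.893
  v = (-2 - (-4)·0.893 - (-3)·-0.297 - (-2)·0.523) / (10) = 0.173
  w = (-5 - (-2)·0.893 - (-3)·0.173 - (3)·0.523) / (12) = -0.355
  t = (5 - (1)·0.893 - (2)·0.173 - (-2)·-0.355) / (7) = 0.436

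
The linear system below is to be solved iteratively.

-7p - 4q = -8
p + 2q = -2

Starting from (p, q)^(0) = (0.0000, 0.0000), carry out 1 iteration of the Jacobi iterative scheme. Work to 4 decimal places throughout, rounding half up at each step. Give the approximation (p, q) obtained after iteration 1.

Iteration 1:
  p = (-8 - (-4)·0.0000) / (-7) = 1.1429
  q = (-2 - (1)·0.0000) / (2) = -1.0000

(1.1429, -1.0000)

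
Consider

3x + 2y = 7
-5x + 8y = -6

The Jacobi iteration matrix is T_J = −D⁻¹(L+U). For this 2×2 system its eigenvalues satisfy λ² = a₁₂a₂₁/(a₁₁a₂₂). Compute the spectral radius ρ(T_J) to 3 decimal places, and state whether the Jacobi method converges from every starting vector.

0.645

a₁₂a₂₁/(a₁₁a₂₂) = (2)·(-5) / ((3)·(8)) = -0.416667
ρ = √|-0.416667| = √0.416667 = 0.645
ρ < 1, so Jacobi converges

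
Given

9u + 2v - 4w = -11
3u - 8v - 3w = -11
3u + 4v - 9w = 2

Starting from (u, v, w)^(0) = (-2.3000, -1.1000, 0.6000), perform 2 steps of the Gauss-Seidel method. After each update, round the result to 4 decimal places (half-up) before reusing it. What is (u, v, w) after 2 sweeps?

(-1.4482, 0.8569, -0.3241)

Iteration 1:
  u = (-11 - (2)·-1.1000 - (-4)·0.6000) / (9) = -0.7111
  v = (-11 - (3)·-0.7111 - (-3)·0.6000) / (-8) = 0.8833
  w = (2 - (3)·-0.7111 - (4)·0.8833) / (-9) = -0.0667
Iteration 2:
  u = (-11 - (2)·0.8833 - (-4)·-0.0667) / (9) = -1.4482
  v = (-11 - (3)·-1.4482 - (-3)·-0.0667) / (-8) = 0.8569
  w = (2 - (3)·-1.4482 - (4)·0.8569) / (-9) = -0.3241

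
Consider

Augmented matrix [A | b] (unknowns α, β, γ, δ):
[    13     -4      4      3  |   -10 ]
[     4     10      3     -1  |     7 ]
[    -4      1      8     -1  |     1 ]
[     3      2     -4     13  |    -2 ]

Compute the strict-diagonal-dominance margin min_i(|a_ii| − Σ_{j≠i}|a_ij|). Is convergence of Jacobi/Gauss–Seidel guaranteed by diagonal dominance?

2

row 1: |13| − (4+4+3) = 2
row 2: |10| − (4+3+1) = 2
row 3: |8| − (4+1+1) = 2
row 4: |13| − (3+2+4) = 4
minimum over rows = 2 → strictly diagonally dominant (convergence guaranteed)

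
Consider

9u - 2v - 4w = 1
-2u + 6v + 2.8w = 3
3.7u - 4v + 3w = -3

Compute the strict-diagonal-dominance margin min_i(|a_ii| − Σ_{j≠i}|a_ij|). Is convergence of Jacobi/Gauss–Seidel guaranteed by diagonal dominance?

row 1: |9| − (2+4) = 3
row 2: |6| − (2+2.8) = 1.2
row 3: |3| − (3.7+4) = -4.7
minimum over rows = -4.7 → not strictly diagonally dominant

-4.7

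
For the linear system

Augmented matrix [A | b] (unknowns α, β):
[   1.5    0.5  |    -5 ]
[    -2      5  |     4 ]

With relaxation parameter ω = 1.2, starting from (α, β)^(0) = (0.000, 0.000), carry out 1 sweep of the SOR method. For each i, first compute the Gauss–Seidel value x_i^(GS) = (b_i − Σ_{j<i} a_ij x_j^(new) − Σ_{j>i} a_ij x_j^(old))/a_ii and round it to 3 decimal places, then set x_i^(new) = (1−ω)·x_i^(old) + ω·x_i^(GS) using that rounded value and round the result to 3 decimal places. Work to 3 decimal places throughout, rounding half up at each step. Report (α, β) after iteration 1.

(-4.000, -0.960)

Iteration 1:
  α: GS value = (-5 - (0.5)·0.000) / (1.5) = -3.333;  α ← (1−ω)·0.000 + ω·-3.333 = -4.000
  β: GS value = (4 - (-2)·-4.000) / (5) = -0.800;  β ← (1−ω)·0.000 + ω·-0.800 = -0.960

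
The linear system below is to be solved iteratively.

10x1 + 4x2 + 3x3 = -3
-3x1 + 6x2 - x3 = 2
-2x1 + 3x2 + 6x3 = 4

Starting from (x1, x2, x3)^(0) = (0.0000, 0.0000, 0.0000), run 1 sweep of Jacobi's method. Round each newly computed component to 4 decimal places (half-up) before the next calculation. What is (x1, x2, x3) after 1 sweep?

(-0.3000, 0.3333, 0.6667)

Iteration 1:
  x1 = (-3 - (4)·0.0000 - (3)·0.0000) / (10) = -0.3000
  x2 = (2 - (-3)·0.0000 - (-1)·0.0000) / (6) = 0.3333
  x3 = (4 - (-2)·0.0000 - (3)·0.0000) / (6) = 0.6667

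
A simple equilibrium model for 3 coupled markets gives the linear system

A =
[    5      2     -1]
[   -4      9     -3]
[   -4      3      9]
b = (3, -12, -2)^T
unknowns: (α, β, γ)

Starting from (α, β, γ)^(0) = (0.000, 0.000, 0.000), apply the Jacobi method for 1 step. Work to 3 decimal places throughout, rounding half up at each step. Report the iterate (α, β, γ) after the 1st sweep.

(0.600, -1.333, -0.222)

Iteration 1:
  α = (3 - (2)·0.000 - (-1)·0.000) / (5) = 0.600
  β = (-12 - (-4)·0.000 - (-3)·0.000) / (9) = -1.333
  γ = (-2 - (-4)·0.000 - (3)·0.000) / (9) = -0.222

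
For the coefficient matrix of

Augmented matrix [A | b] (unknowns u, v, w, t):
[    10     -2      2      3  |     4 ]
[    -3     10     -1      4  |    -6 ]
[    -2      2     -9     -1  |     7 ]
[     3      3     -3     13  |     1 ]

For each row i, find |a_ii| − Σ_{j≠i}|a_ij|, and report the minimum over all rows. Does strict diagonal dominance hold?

row 1: |10| − (2+2+3) = 3
row 2: |10| − (3+1+4) = 2
row 3: |-9| − (2+2+1) = 4
row 4: |13| − (3+3+3) = 4
minimum over rows = 2 → strictly diagonally dominant (convergence guaranteed)

2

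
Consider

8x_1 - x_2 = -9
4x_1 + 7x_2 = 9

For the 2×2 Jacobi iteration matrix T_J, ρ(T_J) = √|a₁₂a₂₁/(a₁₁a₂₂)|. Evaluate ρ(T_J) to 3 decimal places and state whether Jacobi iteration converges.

0.267

a₁₂a₂₁/(a₁₁a₂₂) = (-1)·(4) / ((8)·(7)) = -0.071429
ρ = √|-0.071429| = √0.071429 = 0.267
ρ < 1, so Jacobi converges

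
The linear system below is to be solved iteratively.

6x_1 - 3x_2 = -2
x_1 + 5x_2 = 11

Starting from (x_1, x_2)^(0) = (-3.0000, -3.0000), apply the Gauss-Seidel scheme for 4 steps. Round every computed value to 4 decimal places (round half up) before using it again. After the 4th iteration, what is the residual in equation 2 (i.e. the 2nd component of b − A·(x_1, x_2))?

0.0000

Iteration 1:
  x_1 = (-2 - (-3)·-3.0000) / (6) = -1.8333
  x_2 = (11 - (1)·-1.8333) / (5) = 2.5667
Iteration 2:
  x_1 = (-2 - (-3)·2.5667) / (6) = 0.9500
  x_2 = (11 - (1)·0.9500) / (5) = 2.0100
Iteration 3:
  x_1 = (-2 - (-3)·2.0100) / (6) = 0.6717
  x_2 = (11 - (1)·0.6717) / (5) = 2.0657
Iteration 4:
  x_1 = (-2 - (-3)·2.0657) / (6) = 0.6995
  x_2 = (11 - (1)·0.6995) / (5) = 2.0601
Residual b − A·x = (-0.0167, 0.0000)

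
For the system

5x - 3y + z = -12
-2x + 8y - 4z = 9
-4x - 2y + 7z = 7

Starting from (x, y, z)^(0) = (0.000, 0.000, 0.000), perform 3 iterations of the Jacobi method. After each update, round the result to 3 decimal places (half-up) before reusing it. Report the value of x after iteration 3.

Iteration 1:
  x = (-12 - (-3)·0.000 - (1)·0.000) / (5) = -2.400
  y = (9 - (-2)·0.000 - (-4)·0.000) / (8) = 1.125
  z = (7 - (-4)·0.000 - (-2)·0.000) / (7) = 1.000
Iteration 2:
  x = (-12 - (-3)·1.125 - (1)·1.000) / (5) = -1.925
  y = (9 - (-2)·-2.400 - (-4)·1.000) / (8) = 1.025
  z = (7 - (-4)·-2.400 - (-2)·1.125) / (7) = -0.050
Iteration 3:
  x = (-12 - (-3)·1.025 - (1)·-0.050) / (5) = -1.775
  y = (9 - (-2)·-1.925 - (-4)·-0.050) / (8) = 0.619
  z = (7 - (-4)·-1.925 - (-2)·1.025) / (7) = 0.193

-1.775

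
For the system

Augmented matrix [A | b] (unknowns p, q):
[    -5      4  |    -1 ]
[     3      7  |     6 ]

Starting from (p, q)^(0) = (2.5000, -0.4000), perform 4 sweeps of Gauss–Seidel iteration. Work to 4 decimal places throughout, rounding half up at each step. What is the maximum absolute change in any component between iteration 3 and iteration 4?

Iteration 1:
  p = (-1 - (4)·-0.4000) / (-5) = -0.1200
  q = (6 - (3)·-0.1200) / (7) = 0.9086
Iteration 2:
  p = (-1 - (4)·0.9086) / (-5) = 0.9269
  q = (6 - (3)·0.9269) / (7) = 0.4599
Iteration 3:
  p = (-1 - (4)·0.4599) / (-5) = 0.5679
  q = (6 - (3)·0.5679) / (7) = 0.6138
Iteration 4:
  p = (-1 - (4)·0.6138) / (-5) = 0.6910
  q = (6 - (3)·0.6910) / (7) = 0.5610
Change: (0.1231, -0.0528) → max |·| = 0.1231

0.1231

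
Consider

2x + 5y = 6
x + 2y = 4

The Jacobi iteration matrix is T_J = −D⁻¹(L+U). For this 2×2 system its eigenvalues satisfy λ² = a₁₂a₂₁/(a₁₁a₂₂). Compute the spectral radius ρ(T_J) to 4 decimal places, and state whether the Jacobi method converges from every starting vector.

a₁₂a₂₁/(a₁₁a₂₂) = (5)·(1) / ((2)·(2)) = 1.250000
ρ = √|1.250000| = √1.250000 = 1.1180
ρ > 1, so Jacobi diverges

1.1180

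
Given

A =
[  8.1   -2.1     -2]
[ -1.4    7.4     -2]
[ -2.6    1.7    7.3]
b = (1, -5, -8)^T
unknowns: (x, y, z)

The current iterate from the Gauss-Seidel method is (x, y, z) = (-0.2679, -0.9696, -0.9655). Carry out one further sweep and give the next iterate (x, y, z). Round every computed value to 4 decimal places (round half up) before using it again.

(-0.3663, -1.0059, -0.9921)

One sweep:
  x = (1 - (-2.1)·-0.9696 - (-2)·-0.9655) / (8.1) = -0.3663
  y = (-5 - (-1.4)·-0.3663 - (-2)·-0.9655) / (7.4) = -1.0059
  z = (-8 - (-2.6)·-0.3663 - (1.7)·-1.0059) / (7.3) = -0.9921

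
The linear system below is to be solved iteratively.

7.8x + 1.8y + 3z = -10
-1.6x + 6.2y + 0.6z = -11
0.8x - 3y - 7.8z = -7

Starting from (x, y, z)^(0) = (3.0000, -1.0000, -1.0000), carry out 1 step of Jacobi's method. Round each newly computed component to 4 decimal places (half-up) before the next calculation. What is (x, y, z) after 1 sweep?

(-0.6667, -0.9032, 1.5897)

Iteration 1:
  x = (-10 - (1.8)·-1.0000 - (3)·-1.0000) / (7.8) = -0.6667
  y = (-11 - (-1.6)·3.0000 - (0.6)·-1.0000) / (6.2) = -0.9032
  z = (-7 - (0.8)·3.0000 - (-3)·-1.0000) / (-7.8) = 1.5897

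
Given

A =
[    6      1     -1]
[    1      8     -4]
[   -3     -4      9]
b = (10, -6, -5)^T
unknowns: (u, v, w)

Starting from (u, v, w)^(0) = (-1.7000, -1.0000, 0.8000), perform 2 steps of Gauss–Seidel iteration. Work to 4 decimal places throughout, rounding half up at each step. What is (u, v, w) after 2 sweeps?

(1.7385, -1.0497, -0.4426)

Iteration 1:
  u = (10 - (1)·-1.0000 - (-1)·0.8000) / (6) = 1.9667
  v = (-6 - (1)·1.9667 - (-4)·0.8000) / (8) = -0.5958
  w = (-5 - (-3)·1.9667 - (-4)·-0.5958) / (9) = -0.1648
Iteration 2:
  u = (10 - (1)·-0.5958 - (-1)·-0.1648) / (6) = 1.7385
  v = (-6 - (1)·1.7385 - (-4)·-0.1648) / (8) = -1.0497
  w = (-5 - (-3)·1.7385 - (-4)·-1.0497) / (9) = -0.4426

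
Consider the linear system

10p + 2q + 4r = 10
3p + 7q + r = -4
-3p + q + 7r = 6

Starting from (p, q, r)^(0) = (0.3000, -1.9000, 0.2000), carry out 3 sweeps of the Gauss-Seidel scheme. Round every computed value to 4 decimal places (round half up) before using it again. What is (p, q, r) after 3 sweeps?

(0.7049, -1.0542, 1.3098)

Iteration 1:
  p = (10 - (2)·-1.9000 - (4)·0.2000) / (10) = 1.3000
  q = (-4 - (3)·1.3000 - (1)·0.2000) / (7) = -1.1571
  r = (6 - (-3)·1.3000 - (1)·-1.1571) / (7) = 1.5796
Iteration 2:
  p = (10 - (2)·-1.1571 - (4)·1.5796) / (10) = 0.5996
  q = (-4 - (3)·0.5996 - (1)·1.5796) / (7) = -1.0541
  r = (6 - (-3)·0.5996 - (1)·-1.0541) / (7) = 1.2647
Iteration 3:
  p = (10 - (2)·-1.0541 - (4)·1.2647) / (10) = 0.7049
  q = (-4 - (3)·0.7049 - (1)·1.2647) / (7) = -1.0542
  r = (6 - (-3)·0.7049 - (1)·-1.0542) / (7) = 1.3098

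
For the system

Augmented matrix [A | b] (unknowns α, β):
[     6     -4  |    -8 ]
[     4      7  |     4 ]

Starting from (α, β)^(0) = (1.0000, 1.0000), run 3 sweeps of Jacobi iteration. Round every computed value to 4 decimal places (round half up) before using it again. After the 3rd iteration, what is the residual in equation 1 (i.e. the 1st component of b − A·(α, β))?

Iteration 1:
  α = (-8 - (-4)·1.0000) / (6) = -0.6667
  β = (4 - (4)·1.0000) / (7) = 0.0000
Iteration 2:
  α = (-8 - (-4)·0.0000) / (6) = -1.3333
  β = (4 - (4)·-0.6667) / (7) = 0.9524
Iteration 3:
  α = (-8 - (-4)·0.9524) / (6) = -0.6984
  β = (4 - (4)·-1.3333) / (7) = 1.3333
Residual b − A·x = (1.5236, -2.5395)

1.5236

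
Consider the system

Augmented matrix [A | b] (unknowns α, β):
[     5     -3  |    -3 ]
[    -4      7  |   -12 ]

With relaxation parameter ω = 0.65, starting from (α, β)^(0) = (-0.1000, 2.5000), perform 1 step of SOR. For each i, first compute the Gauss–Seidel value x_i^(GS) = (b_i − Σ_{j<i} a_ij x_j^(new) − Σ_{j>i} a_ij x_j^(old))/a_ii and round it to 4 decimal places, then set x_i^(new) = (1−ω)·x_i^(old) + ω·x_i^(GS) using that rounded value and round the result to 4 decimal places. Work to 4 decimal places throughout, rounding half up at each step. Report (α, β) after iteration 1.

Iteration 1:
  α: GS value = (-3 - (-3)·2.5000) / (5) = 0.9000;  α ← (1−ω)·-0.1000 + ω·0.9000 = 0.5500
  β: GS value = (-12 - (-4)·0.5500) / (7) = -1.4000;  β ← (1−ω)·2.5000 + ω·-1.4000 = -0.0350

(0.5500, -0.0350)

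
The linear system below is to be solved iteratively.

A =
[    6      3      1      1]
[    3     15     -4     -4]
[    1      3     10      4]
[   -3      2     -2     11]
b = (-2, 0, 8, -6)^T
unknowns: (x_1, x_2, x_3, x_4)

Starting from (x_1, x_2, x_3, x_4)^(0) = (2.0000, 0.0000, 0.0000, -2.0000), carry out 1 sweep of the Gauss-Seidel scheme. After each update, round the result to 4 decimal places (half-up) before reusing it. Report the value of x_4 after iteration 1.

-0.1285

Iteration 1:
  x_1 = (-2 - (3)·0.0000 - (1)·0.0000 - (1)·-2.0000) / (6) = 0.0000
  x_2 = (0 - (3)·0.0000 - (-4)·0.0000 - (-4)·-2.0000) / (15) = -0.5333
  x_3 = (8 - (1)·0.0000 - (3)·-0.5333 - (4)·-2.0000) / (10) = 1.7600
  x_4 = (-6 - (-3)·0.0000 - (2)·-0.5333 - (-2)·1.7600) / (11) = -0.1285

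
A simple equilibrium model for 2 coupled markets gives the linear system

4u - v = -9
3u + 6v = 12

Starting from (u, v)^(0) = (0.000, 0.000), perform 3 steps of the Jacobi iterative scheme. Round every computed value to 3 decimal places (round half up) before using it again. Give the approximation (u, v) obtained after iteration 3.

(-1.469, 2.875)

Iteration 1:
  u = (-9 - (-1)·0.000) / (4) = -2.250
  v = (12 - (3)·0.000) / (6) = 2.000
Iteration 2:
  u = (-9 - (-1)·2.000) / (4) = -1.750
  v = (12 - (3)·-2.250) / (6) = 3.125
Iteration 3:
  u = (-9 - (-1)·3.125) / (4) = -1.469
  v = (12 - (3)·-1.750) / (6) = 2.875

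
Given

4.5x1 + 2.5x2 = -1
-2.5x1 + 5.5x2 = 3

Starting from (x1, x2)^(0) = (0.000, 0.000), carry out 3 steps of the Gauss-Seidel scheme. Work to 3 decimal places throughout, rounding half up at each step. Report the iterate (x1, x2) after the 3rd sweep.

Iteration 1:
  x1 = (-1 - (2.5)·0.000) / (4.5) = -0.222
  x2 = (3 - (-2.5)·-0.222) / (5.5) = 0.445
Iteration 2:
  x1 = (-1 - (2.5)·0.445) / (4.5) = -0.469
  x2 = (3 - (-2.5)·-0.469) / (5.5) = 0.332
Iteration 3:
  x1 = (-1 - (2.5)·0.332) / (4.5) = -0.407
  x2 = (3 - (-2.5)·-0.407) / (5.5) = 0.360

(-0.407, 0.360)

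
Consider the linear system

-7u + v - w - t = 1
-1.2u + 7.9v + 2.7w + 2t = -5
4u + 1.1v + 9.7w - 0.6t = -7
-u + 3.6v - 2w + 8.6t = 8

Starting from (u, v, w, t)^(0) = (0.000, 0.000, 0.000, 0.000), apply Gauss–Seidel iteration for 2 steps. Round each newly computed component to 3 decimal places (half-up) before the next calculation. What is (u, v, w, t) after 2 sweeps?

(-0.303, -0.744, -0.447, 1.102)

Iteration 1:
  u = (1 - (1)·0.000 - (-1)·0.000 - (-1)·0.000) / (-7) = -0.143
  v = (-5 - (-1.2)·-0.143 - (2.7)·0.000 - (2)·0.000) / (7.9) = -0.655
  w = (-7 - (4)·-0.143 - (1.1)·-0.655 - (-0.6)·0.000) / (9.7) = -0.588
  t = (8 - (-1)·-0.143 - (3.6)·-0.655 - (-2)·-0.588) / (8.6) = 1.051
Iteration 2:
  u = (1 - (1)·-0.655 - (-1)·-0.588 - (-1)·1.051) / (-7) = -0.303
  v = (-5 - (-1.2)·-0.303 - (2.7)·-0.588 - (2)·1.051) / (7.9) = -0.744
  w = (-7 - (4)·-0.303 - (1.1)·-0.744 - (-0.6)·1.051) / (9.7) = -0.447
  t = (8 - (-1)·-0.303 - (3.6)·-0.744 - (-2)·-0.447) / (8.6) = 1.102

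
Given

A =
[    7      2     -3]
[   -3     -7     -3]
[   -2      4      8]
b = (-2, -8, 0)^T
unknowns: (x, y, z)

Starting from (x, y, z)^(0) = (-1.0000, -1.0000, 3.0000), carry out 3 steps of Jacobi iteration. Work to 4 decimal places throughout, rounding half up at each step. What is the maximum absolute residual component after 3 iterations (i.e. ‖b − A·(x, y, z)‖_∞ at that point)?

Iteration 1:
  x = (-2 - (2)·-1.0000 - (-3)·3.0000) / (7) = 1.2857
  y = (-8 - (-3)·-1.0000 - (-3)·3.0000) / (-7) = 0.2857
  z = (0 - (-2)·-1.0000 - (4)·-1.0000) / (8) = 0.2500
Iteration 2:
  x = (-2 - (2)·0.2857 - (-3)·0.2500) / (7) = -0.2602
  y = (-8 - (-3)·1.2857 - (-3)·0.2500) / (-7) = 0.4847
  z = (0 - (-2)·1.2857 - (4)·0.2857) / (8) = 0.1786
Iteration 3:
  x = (-2 - (2)·0.4847 - (-3)·0.1786) / (7) = -0.3477
  y = (-8 - (-3)·-0.2602 - (-3)·0.1786) / (-7) = 1.1778
  z = (0 - (-2)·-0.2602 - (4)·0.4847) / (8) = -0.3074
Residual b − A·x = (-2.8439, -1.7207, -2.9474); ∞-norm = 2.9474

2.9474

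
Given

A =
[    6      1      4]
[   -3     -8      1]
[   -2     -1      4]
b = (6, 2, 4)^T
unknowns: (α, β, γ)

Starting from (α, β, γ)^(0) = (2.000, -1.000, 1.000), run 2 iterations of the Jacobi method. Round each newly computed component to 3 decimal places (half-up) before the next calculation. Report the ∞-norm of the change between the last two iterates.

Iteration 1:
  α = (6 - (1)·-1.000 - (4)·1.000) / (6) = 0.500
  β = (2 - (-3)·2.000 - (1)·1.000) / (-8) = -0.875
  γ = (4 - (-2)·2.000 - (-1)·-1.000) / (4) = 1.750
Iteration 2:
  α = (6 - (1)·-0.875 - (4)·1.750) / (6) = -0.021
  β = (2 - (-3)·0.500 - (1)·1.750) / (-8) = -0.219
  γ = (4 - (-2)·0.500 - (-1)·-0.875) / (4) = 1.031
Change: (-0.521, 0.656, -0.719) → max |·| = 0.719

0.719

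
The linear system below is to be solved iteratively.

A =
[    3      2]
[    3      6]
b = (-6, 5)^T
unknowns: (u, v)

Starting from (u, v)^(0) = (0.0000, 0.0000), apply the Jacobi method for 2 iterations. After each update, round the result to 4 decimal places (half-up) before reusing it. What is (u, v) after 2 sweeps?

(-2.5555, 1.8333)

Iteration 1:
  u = (-6 - (2)·0.0000) / (3) = -2.0000
  v = (5 - (3)·0.0000) / (6) = 0.8333
Iteration 2:
  u = (-6 - (2)·0.8333) / (3) = -2.5555
  v = (5 - (3)·-2.0000) / (6) = 1.8333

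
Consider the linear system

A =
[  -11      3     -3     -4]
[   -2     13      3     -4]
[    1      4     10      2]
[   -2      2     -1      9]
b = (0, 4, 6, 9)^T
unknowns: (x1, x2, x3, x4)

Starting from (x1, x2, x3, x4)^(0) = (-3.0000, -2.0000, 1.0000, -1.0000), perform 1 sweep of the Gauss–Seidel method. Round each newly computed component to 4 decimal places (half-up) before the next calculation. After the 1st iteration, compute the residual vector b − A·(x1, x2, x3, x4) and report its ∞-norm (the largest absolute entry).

8.3954

Iteration 1:
  x1 = (0 - (3)·-2.0000 - (-3)·1.0000 - (-4)·-1.0000) / (-11) = -0.4545
  x2 = (4 - (-2)·-0.4545 - (3)·1.0000 - (-4)·-1.0000) / (13) = -0.3007
  x3 = (6 - (1)·-0.4545 - (4)·-0.3007 - (2)·-1.0000) / (10) = 0.9657
  x4 = (9 - (-2)·-0.4545 - (2)·-0.3007 - (-1)·0.9657) / (9) = 1.0731
Residual b − A·x = (3.0921, 8.3954, -4.1459, 0.0002); ∞-norm = 8.3954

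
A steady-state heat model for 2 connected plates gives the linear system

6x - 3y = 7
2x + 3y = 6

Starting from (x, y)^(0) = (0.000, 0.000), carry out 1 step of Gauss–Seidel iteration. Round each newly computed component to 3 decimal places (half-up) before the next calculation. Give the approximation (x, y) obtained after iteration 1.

Iteration 1:
  x = (7 - (-3)·0.000) / (6) = 1.167
  y = (6 - (2)·1.167) / (3) = 1.222

(1.167, 1.222)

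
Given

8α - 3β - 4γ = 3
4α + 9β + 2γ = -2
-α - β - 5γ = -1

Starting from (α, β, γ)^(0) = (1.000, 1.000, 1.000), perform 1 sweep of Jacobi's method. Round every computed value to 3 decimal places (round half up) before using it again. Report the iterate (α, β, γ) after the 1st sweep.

Iteration 1:
  α = (3 - (-3)·1.000 - (-4)·1.000) / (8) = 1.250
  β = (-2 - (4)·1.000 - (2)·1.000) / (9) = -0.889
  γ = (-1 - (-1)·1.000 - (-1)·1.000) / (-5) = -0.200

(1.250, -0.889, -0.200)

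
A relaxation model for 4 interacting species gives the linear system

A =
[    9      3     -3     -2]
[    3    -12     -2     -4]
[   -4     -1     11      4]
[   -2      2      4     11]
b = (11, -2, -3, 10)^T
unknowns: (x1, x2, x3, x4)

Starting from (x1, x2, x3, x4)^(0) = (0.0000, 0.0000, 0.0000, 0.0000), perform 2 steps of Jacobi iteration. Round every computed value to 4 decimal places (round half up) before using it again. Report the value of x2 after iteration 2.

0.2146

Iteration 1:
  x1 = (11 - (3)·0.0000 - (-3)·0.0000 - (-2)·0.0000) / (9) = 1.2222
  x2 = (-2 - (3)·0.0000 - (-2)·0.0000 - (-4)·0.0000) / (-12) = 0.1667
  x3 = (-3 - (-4)·0.0000 - (-1)·0.0000 - (4)·0.0000) / (11) = -0.2727
  x4 = (10 - (-2)·0.0000 - (2)·0.0000 - (4)·0.0000) / (11) = 0.9091
Iteration 2:
  x1 = (11 - (3)·0.1667 - (-3)·-0.2727 - (-2)·0.9091) / (9) = 1.2778
  x2 = (-2 - (3)·1.2222 - (-2)·-0.2727 - (-4)·0.9091) / (-12) = 0.2146
  x3 = (-3 - (-4)·1.2222 - (-1)·0.1667 - (4)·0.9091) / (11) = -0.1437
  x4 = (10 - (-2)·1.2222 - (2)·0.1667 - (4)·-0.2727) / (11) = 1.2002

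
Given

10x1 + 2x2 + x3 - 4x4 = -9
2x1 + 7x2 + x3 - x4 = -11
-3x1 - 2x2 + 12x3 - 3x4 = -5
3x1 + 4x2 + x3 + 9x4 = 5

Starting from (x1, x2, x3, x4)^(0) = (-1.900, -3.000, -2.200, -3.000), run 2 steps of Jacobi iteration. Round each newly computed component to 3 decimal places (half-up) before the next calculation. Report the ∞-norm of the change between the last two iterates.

1.930

Iteration 1:
  x1 = (-9 - (2)·-3.000 - (1)·-2.200 - (-4)·-3.000) / (10) = -1.280
  x2 = (-11 - (2)·-1.900 - (1)·-2.200 - (-1)·-3.000) / (7) = -1.143
  x3 = (-5 - (-3)·-1.900 - (-2)·-3.000 - (-3)·-3.000) / (12) = -2.142
  x4 = (5 - (3)·-1.900 - (4)·-3.000 - (1)·-2.200) / (9) = 2.767
Iteration 2:
  x1 = (-9 - (2)·-1.143 - (1)·-2.142 - (-4)·2.767) / (10) = 0.650
  x2 = (-11 - (2)·-1.280 - (1)·-2.142 - (-1)·2.767) / (7) = -0.504
  x3 = (-5 - (-3)·-1.280 - (-2)·-1.143 - (-3)·2.767) / (12) = -0.235
  x4 = (5 - (3)·-1.280 - (4)·-1.143 - (1)·-2.142) / (9) = 1.728
Change: (1.930, 0.639, 1.907, -1.039) → max |·| = 1.930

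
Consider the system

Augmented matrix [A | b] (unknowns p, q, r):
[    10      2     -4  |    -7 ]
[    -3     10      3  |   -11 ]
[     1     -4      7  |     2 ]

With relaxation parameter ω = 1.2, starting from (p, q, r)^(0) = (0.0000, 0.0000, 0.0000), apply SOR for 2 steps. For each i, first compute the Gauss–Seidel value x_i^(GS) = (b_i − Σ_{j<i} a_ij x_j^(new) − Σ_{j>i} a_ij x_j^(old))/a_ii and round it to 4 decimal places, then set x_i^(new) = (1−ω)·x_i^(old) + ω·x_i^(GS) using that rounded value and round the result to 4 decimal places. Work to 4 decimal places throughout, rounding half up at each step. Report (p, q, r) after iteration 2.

(-0.5830, -0.9802, -0.1042)

Iteration 1:
  p: GS value = (-7 - (2)·0.0000 - (-4)·0.0000) / (10) = -0.7000;  p ← (1−ω)·0.0000 + ω·-0.7000 = -0.8400
  q: GS value = (-11 - (-3)·-0.8400 - (3)·0.0000) / (10) = -1.3520;  q ← (1−ω)·0.0000 + ω·-1.3520 = -1.6224
  r: GS value = (2 - (1)·-0.8400 - (-4)·-1.6224) / (7) = -0.5214;  r ← (1−ω)·0.0000 + ω·-0.5214 = -0.6257
Iteration 2:
  p: GS value = (-7 - (2)·-1.6224 - (-4)·-0.6257) / (10) = -0.6258;  p ← (1−ω)·-0.8400 + ω·-0.6258 = -0.5830
  q: GS value = (-11 - (-3)·-0.5830 - (3)·-0.6257) / (10) = -1.0872;  q ← (1−ω)·-1.6224 + ω·-1.0872 = -0.9802
  r: GS value = (2 - (1)·-0.5830 - (-4)·-0.9802) / (7) = -0.1911;  r ← (1−ω)·-0.6257 + ω·-0.1911 = -0.1042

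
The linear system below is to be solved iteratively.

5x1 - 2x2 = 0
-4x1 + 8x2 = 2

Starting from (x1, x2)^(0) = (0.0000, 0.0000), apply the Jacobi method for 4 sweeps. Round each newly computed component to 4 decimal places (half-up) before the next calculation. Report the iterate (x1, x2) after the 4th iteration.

Iteration 1:
  x1 = (0 - (-2)·0.0000) / (5) = 0.0000
  x2 = (2 - (-4)·0.0000) / (8) = 0.2500
Iteration 2:
  x1 = (0 - (-2)·0.2500) / (5) = 0.1000
  x2 = (2 - (-4)·0.0000) / (8) = 0.2500
Iteration 3:
  x1 = (0 - (-2)·0.2500) / (5) = 0.1000
  x2 = (2 - (-4)·0.1000) / (8) = 0.3000
Iteration 4:
  x1 = (0 - (-2)·0.3000) / (5) = 0.1200
  x2 = (2 - (-4)·0.1000) / (8) = 0.3000

(0.1200, 0.3000)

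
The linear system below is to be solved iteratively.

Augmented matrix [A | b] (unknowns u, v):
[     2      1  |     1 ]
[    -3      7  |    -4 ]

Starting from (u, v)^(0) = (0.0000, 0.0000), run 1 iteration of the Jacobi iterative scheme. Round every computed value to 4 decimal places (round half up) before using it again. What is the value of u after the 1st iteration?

0.5000

Iteration 1:
  u = (1 - (1)·0.0000) / (2) = 0.5000
  v = (-4 - (-3)·0.0000) / (7) = -0.5714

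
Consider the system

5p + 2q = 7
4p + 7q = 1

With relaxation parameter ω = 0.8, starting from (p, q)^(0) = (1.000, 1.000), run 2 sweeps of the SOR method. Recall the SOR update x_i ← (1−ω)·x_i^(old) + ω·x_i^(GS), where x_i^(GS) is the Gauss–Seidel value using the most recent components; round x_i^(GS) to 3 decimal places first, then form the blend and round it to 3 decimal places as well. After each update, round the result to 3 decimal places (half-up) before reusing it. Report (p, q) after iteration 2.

(1.366, -0.539)

Iteration 1:
  p: GS value = (7 - (2)·1.000) / (5) = 1.000;  p ← (1−ω)·1.000 + ω·1.000 = 1.000
  q: GS value = (1 - (4)·1.000) / (7) = -0.429;  q ← (1−ω)·1.000 + ω·-0.429 = -0.143
Iteration 2:
  p: GS value = (7 - (2)·-0.143) / (5) = 1.457;  p ← (1−ω)·1.000 + ω·1.457 = 1.366
  q: GS value = (1 - (4)·1.366) / (7) = -0.638;  q ← (1−ω)·-0.143 + ω·-0.638 = -0.539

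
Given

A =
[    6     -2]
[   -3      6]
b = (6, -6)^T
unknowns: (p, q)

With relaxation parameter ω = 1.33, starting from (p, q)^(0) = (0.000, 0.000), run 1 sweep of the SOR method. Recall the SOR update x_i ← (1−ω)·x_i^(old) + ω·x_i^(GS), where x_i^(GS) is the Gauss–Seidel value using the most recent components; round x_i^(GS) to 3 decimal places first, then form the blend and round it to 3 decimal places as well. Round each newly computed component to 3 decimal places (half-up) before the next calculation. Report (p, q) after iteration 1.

Iteration 1:
  p: GS value = (6 - (-2)·0.000) / (6) = 1.000;  p ← (1−ω)·0.000 + ω·1.000 = 1.330
  q: GS value = (-6 - (-3)·1.330) / (6) = -0.335;  q ← (1−ω)·0.000 + ω·-0.335 = -0.446

(1.330, -0.446)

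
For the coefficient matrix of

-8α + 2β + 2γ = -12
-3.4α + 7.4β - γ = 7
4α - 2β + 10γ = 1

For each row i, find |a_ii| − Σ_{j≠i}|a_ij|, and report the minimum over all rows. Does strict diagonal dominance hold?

3

row 1: |-8| − (2+2) = 4
row 2: |7.4| − (3.4+1) = 3
row 3: |10| − (4+2) = 4
minimum over rows = 3 → strictly diagonally dominant (convergence guaranteed)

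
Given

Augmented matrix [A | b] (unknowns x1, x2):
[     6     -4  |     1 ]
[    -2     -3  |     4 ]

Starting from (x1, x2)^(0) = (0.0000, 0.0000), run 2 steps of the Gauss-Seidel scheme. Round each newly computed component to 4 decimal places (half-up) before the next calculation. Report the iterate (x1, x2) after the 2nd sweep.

Iteration 1:
  x1 = (1 - (-4)·0.0000) / (6) = 0.1667
  x2 = (4 - (-2)·0.1667) / (-3) = -1.4445
Iteration 2:
  x1 = (1 - (-4)·-1.4445) / (6) = -0.7963
  x2 = (4 - (-2)·-0.7963) / (-3) = -0.8025

(-0.7963, -0.8025)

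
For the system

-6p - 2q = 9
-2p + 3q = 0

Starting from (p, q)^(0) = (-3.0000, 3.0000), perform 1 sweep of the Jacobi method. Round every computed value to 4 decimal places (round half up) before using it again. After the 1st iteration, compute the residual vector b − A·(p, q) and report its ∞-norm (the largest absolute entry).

10.0000

Iteration 1:
  p = (9 - (-2)·3.0000) / (-6) = -2.5000
  q = (0 - (-2)·-3.0000) / (3) = -2.0000
Residual b − A·x = (-10.0000, 1.0000); ∞-norm = 10.0000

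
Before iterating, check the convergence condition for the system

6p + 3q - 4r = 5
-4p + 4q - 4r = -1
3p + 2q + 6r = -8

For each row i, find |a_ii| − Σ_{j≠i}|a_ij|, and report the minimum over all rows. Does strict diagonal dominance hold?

row 1: |6| − (3+4) = -1
row 2: |4| − (4+4) = -4
row 3: |6| − (3+2) = 1
minimum over rows = -4 → not strictly diagonally dominant

-4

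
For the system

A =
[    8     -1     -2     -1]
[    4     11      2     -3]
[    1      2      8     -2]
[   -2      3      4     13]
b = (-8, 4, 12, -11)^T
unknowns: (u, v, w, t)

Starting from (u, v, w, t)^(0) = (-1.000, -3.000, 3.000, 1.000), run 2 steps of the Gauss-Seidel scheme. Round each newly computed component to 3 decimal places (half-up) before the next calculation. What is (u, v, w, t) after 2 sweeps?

Iteration 1:
  u = (-8 - (-1)·-3.000 - (-2)·3.000 - (-1)·1.000) / (8) = -0.500
  v = (4 - (4)·-0.500 - (2)·3.000 - (-3)·1.000) / (11) = 0.273
  w = (12 - (1)·-0.500 - (2)·0.273 - (-2)·1.000) / (8) = 1.744
  t = (-11 - (-2)·-0.500 - (3)·0.273 - (4)·1.744) / (13) = -1.523
Iteration 2:
  u = (-8 - (-1)·0.273 - (-2)·1.744 - (-1)·-1.523) / (8) = -0.720
  v = (4 - (4)·-0.720 - (2)·1.744 - (-3)·-1.523) / (11) = -0.107
  w = (12 - (1)·-0.720 - (2)·-0.107 - (-2)·-1.523) / (8) = 1.236
  t = (-11 - (-2)·-0.720 - (3)·-0.107 - (4)·1.236) / (13) = -1.313

(-0.720, -0.107, 1.236, -1.313)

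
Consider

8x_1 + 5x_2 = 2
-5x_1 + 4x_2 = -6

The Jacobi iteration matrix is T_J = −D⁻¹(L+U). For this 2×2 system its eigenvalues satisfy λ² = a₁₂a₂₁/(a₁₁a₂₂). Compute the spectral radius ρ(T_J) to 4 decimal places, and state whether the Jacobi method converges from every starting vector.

0.8839

a₁₂a₂₁/(a₁₁a₂₂) = (5)·(-5) / ((8)·(4)) = -0.781250
ρ = √|-0.781250| = √0.781250 = 0.8839
ρ < 1, so Jacobi converges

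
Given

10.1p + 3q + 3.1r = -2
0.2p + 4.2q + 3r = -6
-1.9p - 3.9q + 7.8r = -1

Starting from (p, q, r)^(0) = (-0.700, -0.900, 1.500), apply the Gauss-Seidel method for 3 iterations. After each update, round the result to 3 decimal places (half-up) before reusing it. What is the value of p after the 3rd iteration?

Iteration 1:
  p = (-2 - (3)·-0.900 - (3.1)·1.500) / (10.1) = -0.391
  q = (-6 - (0.2)·-0.391 - (3)·1.500) / (4.2) = -2.481
  r = (-1 - (-1.9)·-0.391 - (-3.9)·-2.481) / (7.8) = -1.464
Iteration 2:
  p = (-2 - (3)·-2.481 - (3.1)·-1.464) / (10.1) = 0.988
  q = (-6 - (0.2)·0.988 - (3)·-1.464) / (4.2) = -0.430
  r = (-1 - (-1.9)·0.988 - (-3.9)·-0.430) / (7.8) = -0.103
Iteration 3:
  p = (-2 - (3)·-0.430 - (3.1)·-0.103) / (10.1) = -0.039
  q = (-6 - (0.2)·-0.039 - (3)·-0.103) / (4.2) = -1.353
  r = (-1 - (-1.9)·-0.039 - (-3.9)·-1.353) / (7.8) = -0.814

-0.039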